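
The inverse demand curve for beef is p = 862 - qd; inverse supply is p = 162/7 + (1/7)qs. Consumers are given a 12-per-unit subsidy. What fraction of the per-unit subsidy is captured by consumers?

Pre-subsidy: 862 - q = 162/7 + (1/7)q gives q* = 734 and p* = 128.
With the rebate, buyers effectively pay pb = ps − 12, where ps is the price sellers receive.
On the curves, pb = 862 - q and ps = 162/7 + (1/7)q; the wedge ps − pb = 12 gives 162/7 + (1/7)q − (862 - q) = 12, so q' = 744.5.
Then pb = 862 − 1·744.5 = 117.5 and ps = 162/7 + (1/7)·744.5 = 129.5.
Buyers' price falls by p* − pb = 128 − 117.5 = 10.5; sellers' price rises by ps − p* = 129.5 − 128 = 1.5.
So consumers capture 10.5/12 = 0.875 of each unit of subsidy.

Consumer share = 0.875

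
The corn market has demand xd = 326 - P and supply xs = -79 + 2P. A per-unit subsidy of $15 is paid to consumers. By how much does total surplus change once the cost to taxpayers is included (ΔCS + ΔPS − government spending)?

Net change in total surplus = -$75

Pre-subsidy: 326 - P = -79 + 2P gives P* = 135, x* = 191.
With the rebate, buyers effectively pay Pb = Ps − 15, where Ps is the price sellers receive.
Demand in terms of Ps becomes xd = 326 − 1(Ps − 15) = 341 - Ps. Setting this equal to supply: 341 - Ps = -79 + 2Ps, so Ps = 140.
Buyers pay Pb = 140 − 15 = 125; x' = -79 + 2·140 = 201.
ΔCS = ½(191 + 201)(135 − 125) = 1960; ΔPS = ½(191 + 201)(140 − 135) = 980.
Government spending = 15 × 201 = 3015.
Net change = 1960 + 980 − 3015 = -75. The loss equals the DWL triangle ½·15·10.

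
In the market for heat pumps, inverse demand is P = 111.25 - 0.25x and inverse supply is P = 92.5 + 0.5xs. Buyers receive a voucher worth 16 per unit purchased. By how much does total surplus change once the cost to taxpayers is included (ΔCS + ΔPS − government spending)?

Pre-subsidy: 111.25 - 0.25x = 92.5 + 0.5x gives x* = 25 and P* = 105.
With the rebate, buyers effectively pay Pb = Ps − 16, where Ps is the price sellers receive.
On the curves, Pb = 111.25 - 0.25x and Ps = 92.5 + 0.5x; the wedge Ps − Pb = 16 gives 92.5 + 0.5x − (111.25 - 0.25x) = 16, so x' = 139/3.
Then Pb = 111.25 − 0.25·(139/3) = 299/3 and Ps = 92.5 + 0.5·(139/3) = 347/3.
ΔCS = ½(25 + 139/3)(105 − 299/3) = 1712/9; ΔPS = ½(25 + 139/3)(347/3 − 105) = 3424/9.
Government spending = 16 × 139/3 = 2224/3.
Net change = 1712/9 + 3424/9 − 2224/3 = -512/3. The loss equals the DWL triangle ½·16·64/3.

Net change in total surplus = -512/3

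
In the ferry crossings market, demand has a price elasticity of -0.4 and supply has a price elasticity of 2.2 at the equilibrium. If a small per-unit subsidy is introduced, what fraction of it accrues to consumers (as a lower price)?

For a small subsidy around the equilibrium, the benefit split depends on the relative slopes, which at a point are proportional to the elasticities.
Buyer share = εs/(εs + |εd|) = 2.2/(2.2 + 0.4) = 11/13; seller share = |εd|/(εs + |εd|) = 2/13.

Consumer share = 11/13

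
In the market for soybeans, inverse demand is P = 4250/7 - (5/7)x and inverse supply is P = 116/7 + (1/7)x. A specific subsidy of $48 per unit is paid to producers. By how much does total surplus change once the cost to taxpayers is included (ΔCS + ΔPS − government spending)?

Pre-subsidy: 4250/7 - (5/7)x = 116/7 + (1/7)x gives x* = 689 and P* = 115.
With the subsidy, sellers receive Ps = Pb + 48 for each unit, where Pb is the price buyers pay.
On the curves, Pb = 4250/7 - (5/7)x and Ps = 116/7 + (1/7)x; the wedge Ps − Pb = 48 gives 116/7 + (1/7)x − (4250/7 - (5/7)x) = 48, so x' = 745.
Then Pb = 4250/7 − (5/7)·745 = 75 and Ps = 116/7 + (1/7)·745 = 123.
ΔCS = ½(689 + 745)(115 − 75) = 28680; ΔPS = ½(689 + 745)(123 − 115) = 5736.
Government spending = 48 × 745 = 35760.
Net change = 28680 + 5736 − 35760 = -1344. The loss equals the DWL triangle ½·48·56.

Net change in total surplus = -$1344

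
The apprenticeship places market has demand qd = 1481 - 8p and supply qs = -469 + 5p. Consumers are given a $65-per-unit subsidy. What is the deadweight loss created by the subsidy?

Pre-subsidy: 1481 - 8p = -469 + 5p gives p* = 150, q* = 281.
With the rebate, buyers effectively pay pb = ps − 65, where ps is the price sellers receive.
Demand in terms of ps becomes qd = 1481 − 8(ps − 65) = 2001 - 8ps. Setting this equal to supply: 2001 - 8ps = -469 + 5ps, so ps = 190.
Buyers pay pb = 190 − 65 = 125; q' = -469 + 5·190 = 481.
The subsidy expands output by 481 − 281 = 200 past the efficient level; on those units the gap between marginal cost and willingness to pay runs from 0 up to 65.
DWL = ½ × 65 × 200 = 6500.

Deadweight loss = $6500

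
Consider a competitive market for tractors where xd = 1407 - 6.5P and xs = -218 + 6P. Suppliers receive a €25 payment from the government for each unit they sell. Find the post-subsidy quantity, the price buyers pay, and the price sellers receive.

Pre-subsidy: 1407 - 6.5P = -218 + 6P gives P* = 130, x* = 562.
With the subsidy, sellers receive Ps = Pb + 25 for each unit, where Pb is the price buyers pay.
Supply in terms of Pb becomes xs = -218 + 6(Pb + 25) = -68 + 6Pb. Setting this equal to demand: 1407 - 6.5Pb = -68 + 6Pb, so Pb = 118.
Sellers receive Ps = 118 + 25 = 143; x' = 1407 − 6.5·118 = 640.

x' = 640; buyers pay €118; sellers receive €143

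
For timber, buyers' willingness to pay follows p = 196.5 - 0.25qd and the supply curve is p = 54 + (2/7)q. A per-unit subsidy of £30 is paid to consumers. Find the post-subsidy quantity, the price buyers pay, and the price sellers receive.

q' = 322; buyers pay £116; sellers receive £146

Pre-subsidy: 196.5 - 0.25q = 54 + (2/7)q gives q* = 266 and p* = 130.
With the rebate, buyers effectively pay pb = ps − 30, where ps is the price sellers receive.
On the curves, pb = 196.5 - 0.25q and ps = 54 + (2/7)q; the wedge ps − pb = 30 gives 54 + (2/7)q − (196.5 - 0.25q) = 30, so q' = 322.
Then pb = 196.5 − 0.25·322 = 116 and ps = 54 + (2/7)·322 = 146.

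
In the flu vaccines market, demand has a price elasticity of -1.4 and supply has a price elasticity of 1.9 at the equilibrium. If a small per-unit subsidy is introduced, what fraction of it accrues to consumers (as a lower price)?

Consumer share = 19/33

For a small subsidy around the equilibrium, the benefit split depends on the relative slopes, which at a point are proportional to the elasticities.
Buyer share = εs/(εs + |εd|) = 1.9/(1.9 + 1.4) = 19/33; seller share = |εd|/(εs + |εd|) = 14/33.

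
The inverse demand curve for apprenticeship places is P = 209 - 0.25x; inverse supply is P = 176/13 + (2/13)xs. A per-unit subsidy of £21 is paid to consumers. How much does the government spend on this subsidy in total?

Pre-subsidy: 209 - 0.25x = 176/13 + (2/13)x gives x* = 484 and P* = 88.
With the rebate, buyers effectively pay Pb = Ps − 21, where Ps is the price sellers receive.
On the curves, Pb = 209 - 0.25x and Ps = 176/13 + (2/13)x; the wedge Ps − Pb = 21 gives 176/13 + (2/13)x − (209 - 0.25x) = 21, so x' = 536.
Then Pb = 209 − 0.25·536 = 75 and Ps = 176/13 + (2/13)·536 = 96.
Government outlay = subsidy × quantity = 21 × 536 = 11256.

Government cost = £11256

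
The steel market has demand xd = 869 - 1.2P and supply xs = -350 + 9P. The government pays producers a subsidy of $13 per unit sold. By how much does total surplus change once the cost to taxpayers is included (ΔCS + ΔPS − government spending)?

Net change in total surplus = -1521/17

Pre-subsidy: 869 - 1.2P = -350 + 9P gives P* = 6095/51, x* = 12335/17.
With the subsidy, sellers receive Ps = Pb + 13 for each unit, where Pb is the price buyers pay.
Supply in terms of Pb becomes xs = -350 + 9(Pb + 13) = -233 + 9Pb. Setting this equal to demand: 869 - 1.2Pb = -233 + 9Pb, so Pb = 5510/51.
Sellers receive Ps = 5510/51 + 13 = 6173/51; x' = 869 − 1.2·(5510/51) = 12569/17.
ΔCS = ½(12335/17 + 12569/17)(6095/51 − 5510/51) = 2428140/289; ΔPS = ½(12335/17 + 12569/17)(6173/51 − 6095/51) = 323752/289.
Government spending = 13 × 12569/17 = 163397/17.
Net change = 2428140/289 + 323752/289 − 163397/17 = -1521/17. The loss equals the DWL triangle ½·13·234/17.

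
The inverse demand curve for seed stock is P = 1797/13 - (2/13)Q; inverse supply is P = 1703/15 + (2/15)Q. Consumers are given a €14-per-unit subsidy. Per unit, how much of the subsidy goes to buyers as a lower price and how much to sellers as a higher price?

Pre-subsidy: 1797/13 - (2/13)Q = 1703/15 + (2/15)Q gives Q* = 86 and P* = 125.
With the rebate, buyers effectively pay Pb = Ps − 14, where Ps is the price sellers receive.
On the curves, Pb = 1797/13 - (2/13)Q and Ps = 1703/15 + (2/15)Q; the wedge Ps − Pb = 14 gives 1703/15 + (2/15)Q − (1797/13 - (2/13)Q) = 14, so Q' = 134.75.
Then Pb = 1797/13 − (2/13)·134.75 = 117.5 and Ps = 1703/15 + (2/15)·134.75 = 131.5.
Buyers' price falls by P* − Pb = 125 − 117.5 = 7.5; sellers' price rises by Ps − P* = 131.5 − 125 = 6.5.

Buyers gain €7.5 per unit; sellers gain €6.5 per unit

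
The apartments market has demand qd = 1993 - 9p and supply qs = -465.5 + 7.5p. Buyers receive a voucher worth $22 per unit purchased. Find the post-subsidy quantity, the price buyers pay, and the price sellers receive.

q' = 742; buyers pay $139; sellers receive $161

Pre-subsidy: 1993 - 9p = -465.5 + 7.5p gives p* = 149, q* = 652.
With the rebate, buyers effectively pay pb = ps − 22, where ps is the price sellers receive.
Demand in terms of ps becomes qd = 1993 − 9(ps − 22) = 2191 - 9ps. Setting this equal to supply: 2191 - 9ps = -465.5 + 7.5ps, so ps = 161.
Buyers pay pb = 161 − 22 = 139; q' = -465.5 + 7.5·161 = 742.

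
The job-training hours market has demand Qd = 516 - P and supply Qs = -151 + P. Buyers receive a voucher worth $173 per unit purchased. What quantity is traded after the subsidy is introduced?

Pre-subsidy: 516 - P = -151 + P gives P* = 333.5, Q* = 182.5.
With the rebate, buyers effectively pay Pb = Ps − 173, where Ps is the price sellers receive.
Demand in terms of Ps becomes Qd = 516 − 1(Ps − 173) = 689 - Ps. Setting this equal to supply: 689 - Ps = -151 + Ps, so Ps = 420.
Buyers pay Pb = 420 − 173 = 247; Q' = -151 + 1·420 = 269.

Q' = 269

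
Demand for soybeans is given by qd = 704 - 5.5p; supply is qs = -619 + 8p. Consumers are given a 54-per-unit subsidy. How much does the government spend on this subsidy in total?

Pre-subsidy: 704 - 5.5p = -619 + 8p gives p* = 98, q* = 165.
With the rebate, buyers effectively pay pb = ps − 54, where ps is the price sellers receive.
Demand in terms of ps becomes qd = 704 − 5.5(ps − 54) = 1001 - 5.5ps. Setting this equal to supply: 1001 - 5.5ps = -619 + 8ps, so ps = 120.
Buyers pay pb = 120 − 54 = 66; q' = -619 + 8·120 = 341.
Government outlay = subsidy × quantity = 54 × 341 = 18414.

Government cost = 18414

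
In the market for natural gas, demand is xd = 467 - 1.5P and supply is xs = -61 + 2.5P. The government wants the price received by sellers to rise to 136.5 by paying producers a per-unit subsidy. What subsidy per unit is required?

Required subsidy s = 12 per unit

At a seller price of 136.5, quantity supplied is -61 + 2.5·136.5 = 280.25.
Buyers absorb 280.25 only when they pay Pb with 467 − 1.5·Pb = 280.25, i.e. Pb = 124.5.
s = Ps − Pb = 136.5 − 124.5 = 12.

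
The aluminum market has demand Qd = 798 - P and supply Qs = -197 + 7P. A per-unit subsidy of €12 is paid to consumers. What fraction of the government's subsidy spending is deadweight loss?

DWL / government spending = 42/5473

Pre-subsidy: 798 - P = -197 + 7P gives P* = 124.375, Q* = 673.625.
With the rebate, buyers effectively pay Pb = Ps − 12, where Ps is the price sellers receive.
Demand in terms of Ps becomes Qd = 798 − 1(Ps − 12) = 810 - Ps. Setting this equal to supply: 810 - Ps = -197 + 7Ps, so Ps = 125.875.
Buyers pay Pb = 125.875 − 12 = 113.875; Q' = -197 + 7·125.875 = 684.125.
ΔCS = ½(673.625 + 684.125)(124.375 − 113.875) = 7128.1875; ΔPS = ½(673.625 + 684.125)(125.875 − 124.375) = 1018.3125.
Government spending = 12 × 684.125 = 8209.5.
DWL = ½ × 12 × (684.125 − 673.625) = 63; fraction = 63 / 8209.5 = 42/5473.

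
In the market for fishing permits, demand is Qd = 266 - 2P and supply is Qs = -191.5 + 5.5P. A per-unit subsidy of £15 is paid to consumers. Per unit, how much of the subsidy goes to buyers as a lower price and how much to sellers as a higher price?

Buyers gain £11 per unit; sellers gain £4 per unit

Pre-subsidy: 266 - 2P = -191.5 + 5.5P gives P* = 61, Q* = 144.
With the rebate, buyers effectively pay Pb = Ps − 15, where Ps is the price sellers receive.
Demand in terms of Ps becomes Qd = 266 − 2(Ps − 15) = 296 - 2Ps. Setting this equal to supply: 296 - 2Ps = -191.5 + 5.5Ps, so Ps = 65.
Buyers pay Pb = 65 − 15 = 50; Q' = -191.5 + 5.5·65 = 166.
Buyers' price falls by P* − Pb = 61 − 50 = 11; sellers' price rises by Ps − P* = 65 − 61 = 4.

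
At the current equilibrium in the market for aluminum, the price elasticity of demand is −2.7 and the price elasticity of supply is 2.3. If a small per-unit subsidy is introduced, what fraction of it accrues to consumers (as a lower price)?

For a small subsidy around the equilibrium, the benefit split depends on the relative slopes, which at a point are proportional to the elasticities.
Buyer share = εs/(εs + |εd|) = 2.3/(2.3 + 2.7) = 0.46; seller share = |εd|/(εs + |εd|) = 0.54.

Consumer share = 0.46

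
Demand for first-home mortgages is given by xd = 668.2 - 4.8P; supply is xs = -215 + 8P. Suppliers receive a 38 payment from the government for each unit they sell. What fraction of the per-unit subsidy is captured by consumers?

Consumer share = 0.625

Pre-subsidy: 668.2 - 4.8P = -215 + 8P gives P* = 69, x* = 337.
With the subsidy, sellers receive Ps = Pb + 38 for each unit, where Pb is the price buyers pay.
Supply in terms of Pb becomes xs = -215 + 8(Pb + 38) = 89 + 8Pb. Setting this equal to demand: 668.2 - 4.8Pb = 89 + 8Pb, so Pb = 45.25.
Sellers receive Ps = 45.25 + 38 = 83.25; x' = 668.2 − 4.8·45.25 = 451.
Buyers' price falls by P* − Pb = 69 − 45.25 = 23.75; sellers' price rises by Ps − P* = 83.25 − 69 = 14.25.
So consumers capture 23.75/38 = 0.625 of each unit of subsidy.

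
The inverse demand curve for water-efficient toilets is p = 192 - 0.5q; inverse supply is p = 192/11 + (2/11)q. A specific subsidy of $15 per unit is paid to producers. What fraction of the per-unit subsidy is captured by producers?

Pre-subsidy: 192 - 0.5q = 192/11 + (2/11)q gives q* = 256 and p* = 64.
With the subsidy, sellers receive ps = pb + 15 for each unit, where pb is the price buyers pay.
On the curves, pb = 192 - 0.5q and ps = 192/11 + (2/11)q; the wedge ps − pb = 15 gives 192/11 + (2/11)q − (192 - 0.5q) = 15, so q' = 278.
Then pb = 192 − 0.5·278 = 53 and ps = 192/11 + (2/11)·278 = 68.
Buyers' price falls by p* − pb = 64 − 53 = 11; sellers' price rises by ps − p* = 68 − 64 = 4.
So producers capture 4/15 = 4/15 of each unit of subsidy.

Producer share = 4/15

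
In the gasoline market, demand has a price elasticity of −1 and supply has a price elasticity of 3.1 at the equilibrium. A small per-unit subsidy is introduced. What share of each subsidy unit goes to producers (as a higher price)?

Producer share = 10/41

For a small subsidy around the equilibrium, the benefit split depends on the relative slopes, which at a point are proportional to the elasticities.
Buyer share = εs/(εs + |εd|) = 3.1/(3.1 + 1) = 31/41; seller share = |εd|/(εs + |εd|) = 10/41.
So producers capture 10/41 of the subsidy.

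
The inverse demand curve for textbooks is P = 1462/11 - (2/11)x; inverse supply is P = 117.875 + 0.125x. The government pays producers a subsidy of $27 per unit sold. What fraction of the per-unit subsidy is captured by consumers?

Pre-subsidy: 1462/11 - (2/11)x = 117.875 + 0.125x gives x* = 49 and P* = 124.
With the subsidy, sellers receive Ps = Pb + 27 for each unit, where Pb is the price buyers pay.
On the curves, Pb = 1462/11 - (2/11)x and Ps = 117.875 + 0.125x; the wedge Ps − Pb = 27 gives 117.875 + 0.125x − (1462/11 - (2/11)x) = 27, so x' = 137.
Then Pb = 1462/11 − (2/11)·137 = 108 and Ps = 117.875 + 0.125·137 = 135.
Buyers' price falls by P* − Pb = 124 − 108 = 16; sellers' price rises by Ps − P* = 135 − 124 = 11.
So consumers capture 16/27 = 16/27 of each unit of subsidy.

Consumer share = 16/27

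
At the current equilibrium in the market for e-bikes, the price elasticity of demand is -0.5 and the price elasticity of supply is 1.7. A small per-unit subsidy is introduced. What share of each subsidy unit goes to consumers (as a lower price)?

For a small subsidy around the equilibrium, the benefit split depends on the relative slopes, which at a point are proportional to the elasticities.
Buyer share = εs/(εs + |εd|) = 1.7/(1.7 + 0.5) = 17/22; seller share = |εd|/(εs + |εd|) = 5/22.

Consumer share = 17/22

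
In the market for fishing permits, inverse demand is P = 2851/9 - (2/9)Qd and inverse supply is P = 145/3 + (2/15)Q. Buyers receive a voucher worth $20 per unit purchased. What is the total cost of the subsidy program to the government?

Pre-subsidy: 2851/9 - (2/9)Q = 145/3 + (2/15)Q gives Q* = 755 and P* = 149.
With the rebate, buyers effectively pay Pb = Ps − 20, where Ps is the price sellers receive.
On the curves, Pb = 2851/9 - (2/9)Q and Ps = 145/3 + (2/15)Q; the wedge Ps − Pb = 20 gives 145/3 + (2/15)Q − (2851/9 - (2/9)Q) = 20, so Q' = 811.25.
Then Pb = 2851/9 − (2/9)·811.25 = 136.5 and Ps = 145/3 + (2/15)·811.25 = 156.5.
Government outlay = subsidy × quantity = 20 × 811.25 = 16225.

Government cost = $16225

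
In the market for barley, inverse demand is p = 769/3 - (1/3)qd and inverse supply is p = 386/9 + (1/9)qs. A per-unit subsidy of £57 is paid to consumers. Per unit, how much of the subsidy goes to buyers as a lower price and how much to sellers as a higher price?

Pre-subsidy: 769/3 - (1/3)q = 386/9 + (1/9)q gives q* = 480.25 and p* = 96.25.
With the rebate, buyers effectively pay pb = ps − 57, where ps is the price sellers receive.
On the curves, pb = 769/3 - (1/3)q and ps = 386/9 + (1/9)q; the wedge ps − pb = 57 gives 386/9 + (1/9)q − (769/3 - (1/3)q) = 57, so q' = 608.5.
Then pb = 769/3 − (1/3)·608.5 = 53.5 and ps = 386/9 + (1/9)·608.5 = 110.5.
Buyers' price falls by p* − pb = 96.25 − 53.5 = 42.75; sellers' price rises by ps − p* = 110.5 − 96.25 = 14.25.

Buyers gain £42.75 per unit; sellers gain £14.25 per unit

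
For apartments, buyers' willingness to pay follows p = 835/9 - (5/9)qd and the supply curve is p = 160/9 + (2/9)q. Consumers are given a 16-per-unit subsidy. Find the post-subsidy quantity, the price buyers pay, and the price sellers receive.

Pre-subsidy: 835/9 - (5/9)q = 160/9 + (2/9)q gives q* = 675/7 and p* = 2470/63.
With the rebate, buyers effectively pay pb = ps − 16, where ps is the price sellers receive.
On the curves, pb = 835/9 - (5/9)q and ps = 160/9 + (2/9)q; the wedge ps − pb = 16 gives 160/9 + (2/9)q − (835/9 - (5/9)q) = 16, so q' = 117.
Then pb = 835/9 − (5/9)·117 = 250/9 and ps = 160/9 + (2/9)·117 = 394/9.

q' = 117; buyers pay 250/9; sellers receive 394/9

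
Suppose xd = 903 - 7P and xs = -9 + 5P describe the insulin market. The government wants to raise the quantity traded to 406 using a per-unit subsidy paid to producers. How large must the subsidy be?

Required subsidy s = 12 per unit

At x = 406, invert demand for the buyer price: Pb = (903 − 406)/7 = 71; invert supply for the seller price: Ps = (406 − (-9))/5 = 83.
The subsidy must fill the gap: s = Ps − Pb = 83 − 71 = 12.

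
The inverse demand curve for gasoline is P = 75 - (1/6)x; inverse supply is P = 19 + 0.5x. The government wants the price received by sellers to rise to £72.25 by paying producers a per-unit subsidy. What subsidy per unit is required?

At a seller price of 72.25, quantity supplied is -38 + 2·72.25 = 106.5.
Buyers absorb 106.5 only when they pay Pb = 75 − (1/6)·106.5 = 57.25.
s = Ps − Pb = 72.25 − 57.25 = 15.

Required subsidy s = £15 per unit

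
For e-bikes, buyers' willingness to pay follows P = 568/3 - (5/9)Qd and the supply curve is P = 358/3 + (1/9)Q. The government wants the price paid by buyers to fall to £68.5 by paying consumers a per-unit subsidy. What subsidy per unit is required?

At a buyer price of 68.5, quantity demanded is 340.8 − 1.8·68.5 = 217.5.
Sellers supply 217.5 only when they receive Ps = 358/3 + (1/9)·217.5 = 143.5.
s = Ps − Pb = 143.5 − 68.5 = 75.

Required subsidy s = £75 per unit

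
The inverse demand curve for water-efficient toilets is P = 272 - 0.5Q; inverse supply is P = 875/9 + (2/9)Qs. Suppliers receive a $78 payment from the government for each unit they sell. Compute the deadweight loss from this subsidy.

Pre-subsidy: 272 - 0.5Q = 875/9 + (2/9)Q gives Q* = 242 and P* = 151.
With the subsidy, sellers receive Ps = Pb + 78 for each unit, where Pb is the price buyers pay.
On the curves, Pb = 272 - 0.5Q and Ps = 875/9 + (2/9)Q; the wedge Ps − Pb = 78 gives 875/9 + (2/9)Q − (272 - 0.5Q) = 78, so Q' = 350.
Then Pb = 272 − 0.5·350 = 97 and Ps = 875/9 + (2/9)·350 = 175.
The subsidy expands output by 350 − 242 = 108 past the efficient level; on those units the gap between marginal cost and willingness to pay runs from 0 up to 78.
DWL = ½ × 78 × 108 = 4212.

Deadweight loss = $4212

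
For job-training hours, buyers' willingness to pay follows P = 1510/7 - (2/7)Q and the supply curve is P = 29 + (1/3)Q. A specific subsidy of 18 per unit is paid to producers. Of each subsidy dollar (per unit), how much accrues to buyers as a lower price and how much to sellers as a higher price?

Pre-subsidy: 1510/7 - (2/7)Q = 29 + (1/3)Q gives Q* = 3921/13 and P* = 1684/13.
With the subsidy, sellers receive Ps = Pb + 18 for each unit, where Pb is the price buyers pay.
On the curves, Pb = 1510/7 - (2/7)Q and Ps = 29 + (1/3)Q; the wedge Ps − Pb = 18 gives 29 + (1/3)Q − (1510/7 - (2/7)Q) = 18, so Q' = 4299/13.
Then Pb = 1510/7 − (2/7)·(4299/13) = 1576/13 and Ps = 29 + (1/3)·(4299/13) = 1810/13.
Buyers' price falls by P* − Pb = 1684/13 − 1576/13 = 108/13; sellers' price rises by Ps − P* = 1810/13 − 1684/13 = 126/13.

Buyers gain 108/13 per unit; sellers gain 126/13 per unit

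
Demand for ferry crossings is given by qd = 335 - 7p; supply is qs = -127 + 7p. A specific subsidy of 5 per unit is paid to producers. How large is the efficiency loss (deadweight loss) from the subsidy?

Pre-subsidy: 335 - 7p = -127 + 7p gives p* = 33, q* = 104.
With the subsidy, sellers receive ps = pb + 5 for each unit, where pb is the price buyers pay.
Supply in terms of pb becomes qs = -127 + 7(pb + 5) = -92 + 7pb. Setting this equal to demand: 335 - 7pb = -92 + 7pb, so pb = 30.5.
Sellers receive ps = 30.5 + 5 = 35.5; q' = 335 − 7·30.5 = 121.5.
The subsidy expands output by 121.5 − 104 = 17.5 past the efficient level; on those units the gap between marginal cost and willingness to pay runs from 0 up to 5.
DWL = ½ × 5 × 17.5 = 43.75.

Deadweight loss = 43.75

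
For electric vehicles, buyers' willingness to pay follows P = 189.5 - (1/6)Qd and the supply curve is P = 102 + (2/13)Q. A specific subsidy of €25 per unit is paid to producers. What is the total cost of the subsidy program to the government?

Pre-subsidy: 189.5 - (1/6)Q = 102 + (2/13)Q gives Q* = 273 and P* = 144.
With the subsidy, sellers receive Ps = Pb + 25 for each unit, where Pb is the price buyers pay.
On the curves, Pb = 189.5 - (1/6)Q and Ps = 102 + (2/13)Q; the wedge Ps − Pb = 25 gives 102 + (2/13)Q − (189.5 - (1/6)Q) = 25, so Q' = 351.
Then Pb = 189.5 − (1/6)·351 = 131 and Ps = 102 + (2/13)·351 = 156.
Government outlay = subsidy × quantity = 25 × 351 = 8775.

Government cost = €8775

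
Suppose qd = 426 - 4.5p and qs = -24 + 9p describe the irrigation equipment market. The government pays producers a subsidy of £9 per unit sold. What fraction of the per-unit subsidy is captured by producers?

Pre-subsidy: 426 - 4.5p = -24 + 9p gives p* = 100/3, q* = 276.
With the subsidy, sellers receive ps = pb + 9 for each unit, where pb is the price buyers pay.
Supply in terms of pb becomes qs = -24 + 9(pb + 9) = 57 + 9pb. Setting this equal to demand: 426 - 4.5pb = 57 + 9pb, so pb = 82/3.
Sellers receive ps = 82/3 + 9 = 109/3; q' = 426 − 4.5·(82/3) = 303.
Buyers' price falls by p* − pb = 100/3 − 82/3 = 6; sellers' price rises by ps − p* = 109/3 − 100/3 = 3.
So producers capture 3/9 = 1/3 of each unit of subsidy.

Producer share = 1/3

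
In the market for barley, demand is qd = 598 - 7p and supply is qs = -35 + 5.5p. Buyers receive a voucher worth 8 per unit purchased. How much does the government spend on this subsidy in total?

Pre-subsidy: 598 - 7p = -35 + 5.5p gives p* = 50.64, q* = 243.52.
With the rebate, buyers effectively pay pb = ps − 8, where ps is the price sellers receive.
Demand in terms of ps becomes qd = 598 − 7(ps − 8) = 654 - 7ps. Setting this equal to supply: 654 - 7ps = -35 + 5.5ps, so ps = 55.12.
Buyers pay pb = 55.12 − 8 = 47.12; q' = -35 + 5.5·55.12 = 268.16.
Government outlay = subsidy × quantity = 8 × 268.16 = 2145.28.

Government cost = 2145.28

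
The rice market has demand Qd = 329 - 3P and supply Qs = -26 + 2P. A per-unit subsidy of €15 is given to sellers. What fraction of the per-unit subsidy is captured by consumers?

Consumer share = 0.4

Pre-subsidy: 329 - 3P = -26 + 2P gives P* = 71, Q* = 116.
With the subsidy, sellers receive Ps = Pb + 15 for each unit, where Pb is the price buyers pay.
Supply in terms of Pb becomes Qs = -26 + 2(Pb + 15) = 4 + 2Pb. Setting this equal to demand: 329 - 3Pb = 4 + 2Pb, so Pb = 65.
Sellers receive Ps = 65 + 15 = 80; Q' = 329 − 3·65 = 134.
Buyers' price falls by P* − Pb = 71 − 65 = 6; sellers' price rises by Ps − P* = 80 − 71 = 9.
So consumers capture 6/15 = 0.4 of each unit of subsidy.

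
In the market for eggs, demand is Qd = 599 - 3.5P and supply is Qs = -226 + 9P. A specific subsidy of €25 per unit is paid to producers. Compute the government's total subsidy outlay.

Pre-subsidy: 599 - 3.5P = -226 + 9P gives P* = 66, Q* = 368.
With the subsidy, sellers receive Ps = Pb + 25 for each unit, where Pb is the price buyers pay.
Supply in terms of Pb becomes Qs = -226 + 9(Pb + 25) = -1 + 9Pb. Setting this equal to demand: 599 - 3.5Pb = -1 + 9Pb, so Pb = 48.
Sellers receive Ps = 48 + 25 = 73; Q' = 599 − 3.5·48 = 431.
Government outlay = subsidy × quantity = 25 × 431 = 10775.

Government cost = €10775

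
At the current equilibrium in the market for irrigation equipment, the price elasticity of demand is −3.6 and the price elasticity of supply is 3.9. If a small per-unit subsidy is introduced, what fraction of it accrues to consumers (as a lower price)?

Consumer share = 0.52

For a small subsidy around the equilibrium, the benefit split depends on the relative slopes, which at a point are proportional to the elasticities.
Buyer share = εs/(εs + |εd|) = 3.9/(3.9 + 3.6) = 0.52; seller share = |εd|/(εs + |εd|) = 0.48.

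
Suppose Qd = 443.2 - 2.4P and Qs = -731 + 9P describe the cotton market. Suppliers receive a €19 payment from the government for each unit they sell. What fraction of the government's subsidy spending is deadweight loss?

DWL / government spending = 9/116

Pre-subsidy: 443.2 - 2.4P = -731 + 9P gives P* = 103, Q* = 196.
With the subsidy, sellers receive Ps = Pb + 19 for each unit, where Pb is the price buyers pay.
Supply in terms of Pb becomes Qs = -731 + 9(Pb + 19) = -560 + 9Pb. Setting this equal to demand: 443.2 - 2.4Pb = -560 + 9Pb, so Pb = 88.
Sellers receive Ps = 88 + 19 = 107; Q' = 443.2 − 2.4·88 = 232.
ΔCS = ½(196 + 232)(103 − 88) = 3210; ΔPS = ½(196 + 232)(107 − 103) = 856.
Government spending = 19 × 232 = 4408.
DWL = ½ × 19 × (232 − 196) = 342; fraction = 342 / 4408 = 9/116.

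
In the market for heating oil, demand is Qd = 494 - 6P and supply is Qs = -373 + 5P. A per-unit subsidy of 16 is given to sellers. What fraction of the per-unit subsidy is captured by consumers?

Consumer share = 5/11

Pre-subsidy: 494 - 6P = -373 + 5P gives P* = 867/11, Q* = 232/11.
With the subsidy, sellers receive Ps = Pb + 16 for each unit, where Pb is the price buyers pay.
Supply in terms of Pb becomes Qs = -373 + 5(Pb + 16) = -293 + 5Pb. Setting this equal to demand: 494 - 6Pb = -293 + 5Pb, so Pb = 787/11.
Sellers receive Ps = 787/11 + 16 = 963/11; Q' = 494 − 6·(787/11) = 712/11.
Buyers' price falls by P* − Pb = 867/11 − 787/11 = 80/11; sellers' price rises by Ps − P* = 963/11 − 867/11 = 96/11.
So consumers capture (80/11)/16 = 5/11 of each unit of subsidy.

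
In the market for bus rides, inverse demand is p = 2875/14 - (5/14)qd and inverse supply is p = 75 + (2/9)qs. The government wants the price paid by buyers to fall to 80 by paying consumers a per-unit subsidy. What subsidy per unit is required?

At a buyer price of 80, quantity demanded is 575 − 2.8·80 = 351.
Sellers supply 351 only when they receive ps = 75 + (2/9)·351 = 153.
s = ps − pb = 153 − 80 = 73.

Required subsidy s = 73 per unit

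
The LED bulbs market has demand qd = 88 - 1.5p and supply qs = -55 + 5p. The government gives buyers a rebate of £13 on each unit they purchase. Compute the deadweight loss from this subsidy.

Pre-subsidy: 88 - 1.5p = -55 + 5p gives p* = 22, q* = 55.
With the rebate, buyers effectively pay pb = ps − 13, where ps is the price sellers receive.
Demand in terms of ps becomes qd = 88 − 1.5(ps − 13) = 107.5 - 1.5ps. Setting this equal to supply: 107.5 - 1.5ps = -55 + 5ps, so ps = 25.
Buyers pay pb = 25 − 13 = 12; q' = -55 + 5·25 = 70.
The subsidy expands output by 70 − 55 = 15 past the efficient level; on those units the gap between marginal cost and willingness to pay runs from 0 up to 13.
DWL = ½ × 13 × 15 = 97.5.

Deadweight loss = £97.5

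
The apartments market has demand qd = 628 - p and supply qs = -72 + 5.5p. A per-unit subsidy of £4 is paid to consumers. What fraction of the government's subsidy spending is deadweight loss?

Pre-subsidy: 628 - p = -72 + 5.5p gives p* = 1400/13, q* = 6764/13.
With the rebate, buyers effectively pay pb = ps − 4, where ps is the price sellers receive.
Demand in terms of ps becomes qd = 628 − 1(ps − 4) = 632 - ps. Setting this equal to supply: 632 - ps = -72 + 5.5ps, so ps = 1408/13.
Buyers pay pb = 1408/13 − 4 = 1356/13; q' = -72 + 5.5·(1408/13) = 6808/13.
ΔCS = ½(6764/13 + 6808/13)(1400/13 − 1356/13) = 22968/13; ΔPS = ½(6764/13 + 6808/13)(1408/13 − 1400/13) = 4176/13.
Government spending = 4 × 6808/13 = 27232/13.
DWL = ½ × 4 × (6808/13 − 6764/13) = 88/13; fraction = (88/13) / (27232/13) = 11/3404.

DWL / government spending = 11/3404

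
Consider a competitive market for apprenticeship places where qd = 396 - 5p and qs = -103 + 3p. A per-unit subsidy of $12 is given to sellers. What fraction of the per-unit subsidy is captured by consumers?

Pre-subsidy: 396 - 5p = -103 + 3p gives p* = 62.375, q* = 84.125.
With the subsidy, sellers receive ps = pb + 12 for each unit, where pb is the price buyers pay.
Supply in terms of pb becomes qs = -103 + 3(pb + 12) = -67 + 3pb. Setting this equal to demand: 396 - 5pb = -67 + 3pb, so pb = 57.875.
Sellers receive ps = 57.875 + 12 = 69.875; q' = 396 − 5·57.875 = 106.625.
Buyers' price falls by p* − pb = 62.375 − 57.875 = 4.5; sellers' price rises by ps − p* = 69.875 − 62.375 = 7.5.
So consumers capture 4.5/12 = 0.375 of each unit of subsidy.

Consumer share = 0.375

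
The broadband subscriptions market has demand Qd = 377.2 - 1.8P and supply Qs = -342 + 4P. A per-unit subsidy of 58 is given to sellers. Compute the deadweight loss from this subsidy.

Deadweight loss = 2088

Pre-subsidy: 377.2 - 1.8P = -342 + 4P gives P* = 124, Q* = 154.
With the subsidy, sellers receive Ps = Pb + 58 for each unit, where Pb is the price buyers pay.
Supply in terms of Pb becomes Qs = -342 + 4(Pb + 58) = -110 + 4Pb. Setting this equal to demand: 377.2 - 1.8Pb = -110 + 4Pb, so Pb = 84.
Sellers receive Ps = 84 + 58 = 142; Q' = 377.2 − 1.8·84 = 226.
The subsidy expands output by 226 − 154 = 72 past the efficient level; on those units the gap between marginal cost and willingness to pay runs from 0 up to 58.
DWL = ½ × 58 × 72 = 2088.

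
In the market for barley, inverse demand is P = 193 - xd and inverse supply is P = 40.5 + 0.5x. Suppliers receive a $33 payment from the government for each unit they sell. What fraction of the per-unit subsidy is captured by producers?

Pre-subsidy: 193 - x = 40.5 + 0.5x gives x* = 305/3 and P* = 274/3.
With the subsidy, sellers receive Ps = Pb + 33 for each unit, where Pb is the price buyers pay.
On the curves, Pb = 193 - x and Ps = 40.5 + 0.5x; the wedge Ps − Pb = 33 gives 40.5 + 0.5x − (193 - x) = 33, so x' = 371/3.
Then Pb = 193 − 1·(371/3) = 208/3 and Ps = 40.5 + 0.5·(371/3) = 307/3.
Buyers' price falls by P* − Pb = 274/3 − 208/3 = 22; sellers' price rises by Ps − P* = 307/3 − 274/3 = 11.
So producers capture 11/33 = 1/3 of each unit of subsidy.

Producer share = 1/3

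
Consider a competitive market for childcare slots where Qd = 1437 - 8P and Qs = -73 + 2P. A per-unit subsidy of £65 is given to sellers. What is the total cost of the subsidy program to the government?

Government cost = £21645

Pre-subsidy: 1437 - 8P = -73 + 2P gives P* = 151, Q* = 229.
With the subsidy, sellers receive Ps = Pb + 65 for each unit, where Pb is the price buyers pay.
Supply in terms of Pb becomes Qs = -73 + 2(Pb + 65) = 57 + 2Pb. Setting this equal to demand: 1437 - 8Pb = 57 + 2Pb, so Pb = 138.
Sellers receive Ps = 138 + 65 = 203; Q' = 1437 − 8·138 = 333.
Government outlay = subsidy × quantity = 65 × 333 = 21645.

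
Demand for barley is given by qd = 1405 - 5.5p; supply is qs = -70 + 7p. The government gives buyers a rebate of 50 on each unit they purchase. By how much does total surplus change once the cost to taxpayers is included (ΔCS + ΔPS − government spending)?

Net change in total surplus = -3850

Pre-subsidy: 1405 - 5.5p = -70 + 7p gives p* = 118, q* = 756.
With the rebate, buyers effectively pay pb = ps − 50, where ps is the price sellers receive.
Demand in terms of ps becomes qd = 1405 − 5.5(ps − 50) = 1680 - 5.5ps. Setting this equal to supply: 1680 - 5.5ps = -70 + 7ps, so ps = 140.
Buyers pay pb = 140 − 50 = 90; q' = -70 + 7·140 = 910.
ΔCS = ½(756 + 910)(118 − 90) = 23324; ΔPS = ½(756 + 910)(140 − 118) = 18326.
Government spending = 50 × 910 = 45500.
Net change = 23324 + 18326 − 45500 = -3850. The loss equals the DWL triangle ½·50·154.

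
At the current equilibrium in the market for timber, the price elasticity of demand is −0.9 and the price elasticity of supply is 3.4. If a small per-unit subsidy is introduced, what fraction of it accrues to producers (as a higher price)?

Producer share = 9/43

For a small subsidy around the equilibrium, the benefit split depends on the relative slopes, which at a point are proportional to the elasticities.
Buyer share = εs/(εs + |εd|) = 3.4/(3.4 + 0.9) = 34/43; seller share = |εd|/(εs + |εd|) = 9/43.
So producers capture 9/43 of the subsidy.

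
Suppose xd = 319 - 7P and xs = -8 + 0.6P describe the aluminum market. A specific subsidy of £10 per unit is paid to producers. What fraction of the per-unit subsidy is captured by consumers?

Consumer share = 3/38

Pre-subsidy: 319 - 7P = -8 + 0.6P gives P* = 1635/38, x* = 677/38.
With the subsidy, sellers receive Ps = Pb + 10 for each unit, where Pb is the price buyers pay.
Supply in terms of Pb becomes xs = -8 + 0.6(Pb + 10) = -2 + 0.6Pb. Setting this equal to demand: 319 - 7Pb = -2 + 0.6Pb, so Pb = 1605/38.
Sellers receive Ps = 1605/38 + 10 = 1985/38; x' = 319 − 7·(1605/38) = 887/38.
Buyers' price falls by P* − Pb = 1635/38 − 1605/38 = 15/19; sellers' price rises by Ps − P* = 1985/38 − 1635/38 = 175/19.
So consumers capture (15/19)/10 = 3/38 of each unit of subsidy.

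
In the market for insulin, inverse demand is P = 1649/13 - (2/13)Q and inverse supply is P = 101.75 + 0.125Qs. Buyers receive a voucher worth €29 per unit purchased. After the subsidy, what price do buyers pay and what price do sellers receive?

Buyers pay €97; sellers receive €126

Pre-subsidy: 1649/13 - (2/13)Q = 101.75 + 0.125Q gives Q* = 90 and P* = 113.
With the rebate, buyers effectively pay Pb = Ps − 29, where Ps is the price sellers receive.
On the curves, Pb = 1649/13 - (2/13)Q and Ps = 101.75 + 0.125Q; the wedge Ps − Pb = 29 gives 101.75 + 0.125Q − (1649/13 - (2/13)Q) = 29, so Q' = 194.
Then Pb = 1649/13 − (2/13)·194 = 97 and Ps = 101.75 + 0.125·194 = 126.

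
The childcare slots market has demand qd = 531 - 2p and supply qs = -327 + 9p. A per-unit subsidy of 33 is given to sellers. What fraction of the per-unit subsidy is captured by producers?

Producer share = 2/11

Pre-subsidy: 531 - 2p = -327 + 9p gives p* = 78, q* = 375.
With the subsidy, sellers receive ps = pb + 33 for each unit, where pb is the price buyers pay.
Supply in terms of pb becomes qs = -327 + 9(pb + 33) = -30 + 9pb. Setting this equal to demand: 531 - 2pb = -30 + 9pb, so pb = 51.
Sellers receive ps = 51 + 33 = 84; q' = 531 − 2·51 = 429.
Buyers' price falls by p* − pb = 78 − 51 = 27; sellers' price rises by ps − p* = 84 − 78 = 6.
So producers capture 6/33 = 2/11 of each unit of subsidy.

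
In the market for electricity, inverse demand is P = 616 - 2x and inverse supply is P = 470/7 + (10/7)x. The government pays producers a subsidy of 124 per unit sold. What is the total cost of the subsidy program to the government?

Pre-subsidy: 616 - 2x = 470/7 + (10/7)x gives x* = 1921/12 and P* = 1775/6.
With the subsidy, sellers receive Ps = Pb + 124 for each unit, where Pb is the price buyers pay.
On the curves, Pb = 616 - 2x and Ps = 470/7 + (10/7)x; the wedge Ps − Pb = 124 gives 470/7 + (10/7)x − (616 - 2x) = 124, so x' = 196.25.
Then Pb = 616 − 2·196.25 = 223.5 and Ps = 470/7 + (10/7)·196.25 = 347.5.
Government outlay = subsidy × quantity = 124 × 196.25 = 24335.

Government cost = 24335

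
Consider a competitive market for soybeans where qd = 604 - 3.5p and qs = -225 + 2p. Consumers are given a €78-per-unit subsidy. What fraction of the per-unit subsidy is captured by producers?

Producer share = 7/11

Pre-subsidy: 604 - 3.5p = -225 + 2p gives p* = 1658/11, q* = 841/11.
With the rebate, buyers effectively pay pb = ps − 78, where ps is the price sellers receive.
Demand in terms of ps becomes qd = 604 − 3.5(ps − 78) = 877 - 3.5ps. Setting this equal to supply: 877 - 3.5ps = -225 + 2ps, so ps = 2204/11.
Buyers pay pb = 2204/11 − 78 = 1346/11; q' = -225 + 2·(2204/11) = 1933/11.
Buyers' price falls by p* − pb = 1658/11 − 1346/11 = 312/11; sellers' price rises by ps − p* = 2204/11 − 1658/11 = 546/11.
So producers capture (546/11)/78 = 7/11 of each unit of subsidy.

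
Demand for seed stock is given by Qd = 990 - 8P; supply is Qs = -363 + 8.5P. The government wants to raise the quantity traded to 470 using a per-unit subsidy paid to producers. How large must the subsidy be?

Required subsidy s = 33 per unit

At Q = 470, invert demand for the buyer price: Pb = (990 − 470)/8 = 65; invert supply for the seller price: Ps = (470 − (-363))/8.5 = 98.
The subsidy must fill the gap: s = Ps − Pb = 98 − 65 = 33.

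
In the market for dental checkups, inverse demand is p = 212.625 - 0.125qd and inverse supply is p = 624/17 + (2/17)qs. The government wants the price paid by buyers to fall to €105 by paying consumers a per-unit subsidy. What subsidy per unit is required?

Required subsidy s = €33 per unit

At a buyer price of 105, quantity demanded is 1701 − 8·105 = 861.
Sellers supply 861 only when they receive ps = 624/17 + (2/17)·861 = 138.
s = ps − pb = 138 − 105 = 33.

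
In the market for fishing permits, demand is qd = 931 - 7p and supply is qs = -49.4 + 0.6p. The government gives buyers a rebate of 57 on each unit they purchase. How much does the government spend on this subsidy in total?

Government cost = 3391.5

Pre-subsidy: 931 - 7p = -49.4 + 0.6p gives p* = 129, q* = 28.
With the rebate, buyers effectively pay pb = ps − 57, where ps is the price sellers receive.
Demand in terms of ps becomes qd = 931 − 7(ps − 57) = 1330 - 7ps. Setting this equal to supply: 1330 - 7ps = -49.4 + 0.6ps, so ps = 181.5.
Buyers pay pb = 181.5 − 57 = 124.5; q' = -49.4 + 0.6·181.5 = 59.5.
Government outlay = subsidy × quantity = 57 × 59.5 = 3391.5.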